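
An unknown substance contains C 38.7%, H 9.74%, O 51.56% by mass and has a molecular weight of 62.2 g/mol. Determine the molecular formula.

Assume 100 g: 38.7 g C, 9.74 g H, 51.56 g O.
Moles — C: 38.7 / 12.01 = 3.222 mol; H: 9.74 / 1.008 = 9.663 mol; O: 51.56 / 16.00 = 3.223 mol
Ratios (÷ 3.222): C 1.000, H 2.999, O 1.000
≈ 1:3:1 → CH3O
Empirical-formula mass = 31.03 g/mol
n = 62.2 / 31.03 = 2.00 ≈ 2
Molecular formula = (CH3O)×2 = C2H6O2

C2H6O2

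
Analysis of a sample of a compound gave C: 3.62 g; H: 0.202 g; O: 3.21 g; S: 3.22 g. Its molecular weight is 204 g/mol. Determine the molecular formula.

n(C) = 3.62/12.01 = 0.3014, n(H) = 0.202/1.008 = 0.2004, n(O) = 3.21/16.00 = 0.2006, n(S) = 3.22/32.07 = 0.1004
Smallest is S at 0.1004 mol; normalising gives C 3.002, H 1.996, O 1.998, S 1.000
→ C3H2O2S
Empirical-formula mass = 102.12 g/mol
n = 204 / 102.12 = 2.00 ≈ 2
Molecular formula = (C3H2O2S)×2 = C6H4O4S2

C6H4O4S2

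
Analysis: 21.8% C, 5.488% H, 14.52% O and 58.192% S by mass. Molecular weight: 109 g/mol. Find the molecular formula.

C2H6OS2

Assume 100 g: 21.8 g C, 5.488 g H, 14.52 g O, 58.192 g S.
Moles — C: 21.8 / 12.01 = 1.815 mol; H: 5.488 / 1.008 = 5.444 mol; O: 14.52 / 16.00 = 0.9075 mol; S: 58.192 / 32.07 = 1.815 mol
Smallest is O at 0.9075 mol; normalising gives C 2.000, H 5.999, O 1.000, S 1.999
→ C2H6OS2
Empirical-formula mass = 110.21 g/mol
n = 109 / 110.21 = 0.99 ≈ 1
Molecular formula = empirical formula = C2H6OS2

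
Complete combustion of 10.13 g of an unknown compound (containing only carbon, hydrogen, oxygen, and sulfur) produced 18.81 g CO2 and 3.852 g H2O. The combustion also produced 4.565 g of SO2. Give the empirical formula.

C6H6O2S

mol C = 18.81 / 44.01 = 0.4274; mass C = 0.4274 × 12.01 = 5.133 g
mol H = 2 × (3.852 / 18.02) = 0.4275; mass H = 0.4275 × 1.008 = 0.4309 g
mol S = 4.565 / 64.07 = 0.07125; mass S = 2.285 g
mass O = 10.13 − (7.849) = 2.281 g → mol O = 0.1426
Divide by the smallest (0.07125 mol S): C 5.999, H 6.000, O 2.001, S 1.000
Ratio ≈ 6:6:2:1, so the empirical formula is C6H6O2S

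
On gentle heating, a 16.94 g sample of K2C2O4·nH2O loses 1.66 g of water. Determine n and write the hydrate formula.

Mass of anhydrous K2C2O4 = 16.94 − 1.66 = 15.28 g
mol H2O = 1.66 / 18.02 = 0.09212
Molar mass of K2C2O4 = 166.22 g/mol → mol K2C2O4 = 15.28 / 166.22 = 0.09193
n = 0.09212 / 0.09193 = 1.00 ≈ 1 → K2C2O4·H2O

K2C2O4·H2O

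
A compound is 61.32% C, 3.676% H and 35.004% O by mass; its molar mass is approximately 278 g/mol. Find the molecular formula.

Assume 100 g: 61.32 g C, 3.676 g H, 35.004 g O.
C: 61.32 g ÷ 12.01 g/mol = 5.106 mol
H: 3.676 g ÷ 1.008 g/mol = 3.647 mol
O: 35.004 g ÷ 16.00 g/mol = 2.188 mol
Smallest is O at 2.188 mol; normalising gives C 2.334, H 1.667, O 1.000
×3: C 7.00, H 5.00, O 3.00 → C7H5O3
Empirical-formula mass = 137.11 g/mol
n = 278 / 137.11 = 2.03 ≈ 2
Molecular formula = (C7H5O3)×2 = C14H10O6

C14H10O6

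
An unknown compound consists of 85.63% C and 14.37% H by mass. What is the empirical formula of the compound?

Assume 100 g: 85.63 g C, 14.37 g H.
Moles — C: 85.63 / 12.01 = 7.13 mol; H: 14.37 / 1.008 = 14.26 mol
Ratios (÷ 7.13): C 1.000, H 1.999
Ratio ≈ 1:2, so the empirical formula is CH2

CH2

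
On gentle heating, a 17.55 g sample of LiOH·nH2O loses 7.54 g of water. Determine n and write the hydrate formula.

Mass of anhydrous LiOH = 17.55 − 7.54 = 10.01 g
mol H2O = 7.54 / 18.02 = 0.4184
Molar mass of LiOH = 23.95 g/mol → mol LiOH = 10.01 / 23.95 = 0.418
n = 0.4184 / 0.418 = 1.00 ≈ 1 → LiOH·H2O

LiOH·H2O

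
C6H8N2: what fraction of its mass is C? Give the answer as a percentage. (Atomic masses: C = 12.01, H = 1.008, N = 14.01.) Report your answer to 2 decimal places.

66.63%

Molar mass = 6(12.01) + 8(1.008) + 2(14.01) = 108.144 g/mol
Mass of C per mole = 6 × 12.01 = 72.060 g
% C = 72.060 / 108.144 × 100 = 66.63%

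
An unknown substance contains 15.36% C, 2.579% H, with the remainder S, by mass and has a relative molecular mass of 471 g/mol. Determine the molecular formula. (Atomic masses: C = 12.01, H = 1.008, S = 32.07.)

Assume 100 g: 15.36 g C, 2.579 g H, 82.061 g S.
C: 15.36 g ÷ 12.01 g/mol = 1.279 mol
H: 2.579 g ÷ 1.008 g/mol = 2.559 mol
S: 82.061 g ÷ 32.07 g/mol = 2.559 mol
Divide by the smallest (1.279 mol C): C 1.000, H 2.001, S 2.001
Ratio ≈ 1:2:2, so the empirical formula is CH2S2
Empirical-formula mass = 78.17 g/mol
n = 471 / 78.17 = 6.03 ≈ 6
Molecular formula = (CH2S2)×6 = C6H12S12

C6H12S12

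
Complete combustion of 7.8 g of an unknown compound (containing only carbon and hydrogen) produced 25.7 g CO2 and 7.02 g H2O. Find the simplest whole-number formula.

mol C = 25.7 / 44.01 = 0.5840; mass C = 0.5840 × 12.01 = 7.013 g
mol H = 2 × (7.02 / 18.02) = 0.7791; mass H = 0.7791 × 1.008 = 0.7854 g
Smallest is C at 0.584 mol; normalising gives C 1.000, H 1.334
×3: C 3.00, H 4.00 → C3H4

C3H4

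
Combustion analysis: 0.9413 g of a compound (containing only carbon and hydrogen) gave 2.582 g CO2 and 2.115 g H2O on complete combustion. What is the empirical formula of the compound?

CH4

mol C = 2.582 / 44.01 = 0.05867; mass C = 0.05867 × 12.01 = 0.7046 g
mol H = 2 × (2.115 / 18.02) = 0.2347; mass H = 0.2347 × 1.008 = 0.2366 g
Divide by the smallest (0.05867 mol C): C 1.000, H 4.001
≈ 1:4 → CH4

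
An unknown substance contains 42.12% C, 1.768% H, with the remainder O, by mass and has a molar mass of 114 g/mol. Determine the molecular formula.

C4H2O4

Assume 100 g: 42.12 g C, 1.768 g H, 56.112 g O.
Moles — C: 42.12 / 12.01 = 3.507 mol; H: 1.768 / 1.008 = 1.754 mol; O: 56.112 / 16.00 = 3.507 mol
Smallest is H at 1.754 mol; normalising gives C 2.000, H 1.000, O 1.999
≈ 2:1:2 → C2HO2
Empirical-formula mass = 57.03 g/mol
n = 114 / 57.03 = 2.00 ≈ 2
Molecular formula = (C2HO2)×2 = C4H2O4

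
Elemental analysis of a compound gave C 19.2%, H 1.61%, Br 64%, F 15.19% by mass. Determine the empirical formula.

Assume 100 g: 19.2 g C, 1.61 g H, 64 g Br, 15.19 g F.
Moles — C: 19.2 / 12.01 = 1.599 mol; H: 1.61 / 1.008 = 1.597 mol; Br: 64 / 79.90 = 0.801 mol; F: 15.19 / 19.00 = 0.7995 mol
Ratios (÷ 0.7995): C 2.000, H 1.998, Br 1.002, F 1.000
→ C2H2BrF

C2H2BrF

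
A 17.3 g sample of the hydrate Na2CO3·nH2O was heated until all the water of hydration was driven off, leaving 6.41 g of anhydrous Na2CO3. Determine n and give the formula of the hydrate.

Na2CO3·10H2O

Mass of water lost = 17.3 − 6.41 = 10.89 g → 10.89 / 18.02 = 0.6043 mol H2O
Molar mass of Na2CO3 = 105.99 g/mol → mol Na2CO3 = 6.41 / 105.99 = 0.06048
n = 0.6043 / 0.06048 = 9.99 ≈ 10 → Na2CO3·10H2O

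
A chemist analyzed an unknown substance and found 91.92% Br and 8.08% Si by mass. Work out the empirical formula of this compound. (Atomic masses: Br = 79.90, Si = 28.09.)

Br4Si

Assume 100 g: 91.92 g Br, 8.08 g Si.
Br: 91.92 g ÷ 79.90 g/mol = 1.15 mol
Si: 8.08 g ÷ 28.09 g/mol = 0.2876 mol
Divide by the smallest (0.2876 mol Si): Br 3.999, Si 1.000
≈ 4:1 → Br4Si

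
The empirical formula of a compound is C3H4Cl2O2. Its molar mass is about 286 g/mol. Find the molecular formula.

C6H8Cl4O4

Empirical-formula mass = 142.96 g/mol
n = 286 / 142.96 = 2.00 ≈ 2
Molecular formula = (C3H4Cl2O2)2 = C6H8Cl4O4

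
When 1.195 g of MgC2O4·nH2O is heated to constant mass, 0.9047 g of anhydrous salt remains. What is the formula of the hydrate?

MgC2O4·2H2O

Mass of water lost = 1.195 − 0.9047 = 0.2903 g → 0.2903 / 18.02 = 0.01611 mol H2O
Molar mass of MgC2O4 = 112.33 g/mol → mol MgC2O4 = 0.9047 / 112.33 = 0.008054
n = 0.01611 / 0.008054 = 2.00 ≈ 2 → MgC2O4·2H2O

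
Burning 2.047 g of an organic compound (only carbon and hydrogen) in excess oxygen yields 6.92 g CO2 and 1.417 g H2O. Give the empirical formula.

CH

mol C = 6.92 / 44.01 = 0.1572; mass C = 0.1572 × 12.01 = 1.888 g
mol H = 2 × (1.417 / 18.02) = 0.1573; mass H = 0.1573 × 1.008 = 0.1585 g
Ratios (÷ 0.1572): C 1.000, H 1.000
≈ 1:1 → CH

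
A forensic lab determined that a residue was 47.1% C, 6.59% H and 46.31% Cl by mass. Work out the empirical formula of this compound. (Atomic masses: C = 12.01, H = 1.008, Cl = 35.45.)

Assume 100 g: 47.1 g C, 6.59 g H, 46.31 g Cl.
Moles — C: 47.1 / 12.01 = 3.922 mol; H: 6.59 / 1.008 = 6.538 mol; Cl: 46.31 / 35.45 = 1.306 mol
Divide by the smallest (1.306 mol Cl): C 3.002, H 5.005, Cl 1.000
≈ 3:5:1 → C3H5Cl

C3H5Cl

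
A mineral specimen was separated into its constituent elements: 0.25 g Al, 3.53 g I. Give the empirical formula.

Al: 0.25 g ÷ 26.98 g/mol = 0.009266 mol
I: 3.53 g ÷ 126.90 g/mol = 0.02782 mol
Smallest is Al at 0.009266 mol; normalising gives Al 1.000, I 3.002
Ratio ≈ 1:3, so the empirical formula is AlI3

AlI3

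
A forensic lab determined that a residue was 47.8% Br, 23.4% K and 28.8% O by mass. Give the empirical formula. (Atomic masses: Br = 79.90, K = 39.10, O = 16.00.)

Assume 100 g: 47.8 g Br, 23.4 g K, 28.8 g O.
Moles — Br: 47.8 / 79.90 = 0.5982 mol; K: 23.4 / 39.10 = 0.5985 mol; O: 28.8 / 16.00 = 1.8 mol
Divide by the smallest (0.5982 mol Br): Br 1.000, K 1.000, O 3.009
→ BrKO3

BrKO3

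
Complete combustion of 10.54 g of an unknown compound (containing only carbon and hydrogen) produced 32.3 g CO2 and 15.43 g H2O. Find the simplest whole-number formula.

C3H7

mol C = 32.3 / 44.01 = 0.7339; mass C = 0.7339 × 12.01 = 8.814 g
mol H = 2 × (15.43 / 18.02) = 1.713; mass H = 1.713 × 1.008 = 1.726 g
Smallest is C at 0.7339 mol; normalising gives C 1.000, H 2.333
×3: C 3.00, H 7.00 → C3H7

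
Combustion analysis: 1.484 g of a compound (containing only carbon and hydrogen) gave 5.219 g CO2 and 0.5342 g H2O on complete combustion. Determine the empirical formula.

C2H

mol C = 5.219 / 44.01 = 0.1186; mass C = 0.1186 × 12.01 = 1.424 g
mol H = 2 × (0.5342 / 18.02) = 0.05929; mass H = 0.05929 × 1.008 = 0.05976 g
Ratios (÷ 0.05929): C 2.000, H 1.000
→ C2H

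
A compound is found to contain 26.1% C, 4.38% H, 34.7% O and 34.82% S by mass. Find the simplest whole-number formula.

C2H4O2S

Assume 100 g: 26.1 g C, 4.38 g H, 34.7 g O, 34.82 g S.
Moles — C: 26.1 / 12.01 = 2.173 mol; H: 4.38 / 1.008 = 4.345 mol; O: 34.7 / 16.00 = 2.169 mol; S: 34.82 / 32.07 = 1.086 mol
Smallest is S at 1.086 mol; normalising gives C 2.002, H 4.002, O 1.997, S 1.000
≈ 2:4:2:1 → C2H4O2S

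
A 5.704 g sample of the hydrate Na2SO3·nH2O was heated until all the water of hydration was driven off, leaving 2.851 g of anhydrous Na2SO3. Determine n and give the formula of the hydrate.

Na2SO3·7H2O

Mass of water lost = 5.704 − 2.851 = 2.853 g → 2.853 / 18.02 = 0.1583 mol H2O
Molar mass of Na2SO3 = 126.05 g/mol → mol Na2SO3 = 2.851 / 126.05 = 0.02262
n = 0.1583 / 0.02262 = 7.00 ≈ 7 → Na2SO3·7H2O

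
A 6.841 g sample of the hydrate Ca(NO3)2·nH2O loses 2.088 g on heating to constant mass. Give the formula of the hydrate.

Mass of anhydrous Ca(NO3)2 = 6.841 − 2.088 = 4.753 g
mol H2O = 2.088 / 18.02 = 0.1159
Molar mass of Ca(NO3)2 = 164.10 g/mol → mol Ca(NO3)2 = 4.753 / 164.10 = 0.02896
n = 0.1159 / 0.02896 = 4.00 ≈ 4 → Ca(NO3)2·4H2O

Ca(NO3)2·4H2O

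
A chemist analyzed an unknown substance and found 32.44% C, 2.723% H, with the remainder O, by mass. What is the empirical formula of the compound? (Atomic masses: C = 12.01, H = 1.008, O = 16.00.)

C2H2O3

Assume 100 g: 32.44 g C, 2.723 g H, 64.837 g O.
Moles — C: 32.44 / 12.01 = 2.701 mol; H: 2.723 / 1.008 = 2.701 mol; O: 64.837 / 16.00 = 4.052 mol
Smallest is C at 2.701 mol; normalising gives C 1.000, H 1.000, O 1.500
Scaling by 2: C 2.00, H 2.00, O 3.00 → C2H2O3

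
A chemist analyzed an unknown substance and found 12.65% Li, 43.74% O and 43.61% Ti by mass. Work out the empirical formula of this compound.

Li2O3Ti

Assume 100 g: 12.65 g Li, 43.74 g O, 43.61 g Ti.
Moles — Li: 12.65 / 6.94 = 1.823 mol; O: 43.74 / 16.00 = 2.734 mol; Ti: 43.61 / 47.87 = 0.911 mol
Ratios (÷ 0.911): Li 2.001, O 3.001, Ti 1.000
≈ 2:3:1 → Li2O3Ti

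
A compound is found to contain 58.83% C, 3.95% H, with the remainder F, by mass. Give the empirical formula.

Assume 100 g: 58.83 g C, 3.95 g H, 37.22 g F.
Moles — C: 58.83 / 12.01 = 4.898 mol; H: 3.95 / 1.008 = 3.919 mol; F: 37.22 / 19.00 = 1.959 mol
Smallest is F at 1.959 mol; normalising gives C 2.501, H 2.000, F 1.000
Multiply by 2: C 5.00, H 4.00, F 2.00 → C5H4F2

C5H4F2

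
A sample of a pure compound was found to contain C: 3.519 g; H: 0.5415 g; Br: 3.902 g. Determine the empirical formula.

C: 3.519 g ÷ 12.01 g/mol = 0.293 mol
H: 0.5415 g ÷ 1.008 g/mol = 0.5372 mol
Br: 3.902 g ÷ 79.90 g/mol = 0.04884 mol
Smallest is Br at 0.04884 mol; normalising gives C 6.000, H 11.000, Br 1.000
Ratio ≈ 6:11:1, so the empirical formula is C6H11Br

C6H11Br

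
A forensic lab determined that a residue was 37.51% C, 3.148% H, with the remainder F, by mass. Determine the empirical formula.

Assume 100 g: 37.51 g C, 3.148 g H, 59.342 g F.
C: 37.51 g ÷ 12.01 g/mol = 3.123 mol
H: 3.148 g ÷ 1.008 g/mol = 3.123 mol
F: 59.342 g ÷ 19.00 g/mol = 3.123 mol
Ratios (÷ 3.123): C 1.000, H 1.000, F 1.000
→ CHF

CHF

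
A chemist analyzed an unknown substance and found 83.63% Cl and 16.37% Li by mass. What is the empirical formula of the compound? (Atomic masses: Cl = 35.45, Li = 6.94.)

Assume 100 g: 83.63 g Cl, 16.37 g Li.
n(Cl) = 83.63/35.45 = 2.359, n(Li) = 16.37/6.94 = 2.359
Smallest is Li at 2.359 mol; normalising gives Cl 1.000, Li 1.000
Ratio ≈ 1:1, so the empirical formula is ClLi

ClLi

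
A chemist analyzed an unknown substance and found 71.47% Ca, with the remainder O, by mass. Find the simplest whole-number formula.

CaO

Assume 100 g: 71.47 g Ca, 28.53 g O.
Ca: 71.47 g ÷ 40.08 g/mol = 1.783 mol
O: 28.53 g ÷ 16.00 g/mol = 1.783 mol
Divide by the smallest (1.783 mol O): Ca 1.000, O 1.000
Ratio ≈ 1:1, so the empirical formula is CaO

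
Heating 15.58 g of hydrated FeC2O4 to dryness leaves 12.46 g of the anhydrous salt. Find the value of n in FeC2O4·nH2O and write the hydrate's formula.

Mass of water lost = 15.58 − 12.46 = 3.12 g → 3.12 / 18.02 = 0.1731 mol H2O
Molar mass of FeC2O4 = 143.87 g/mol → mol FeC2O4 = 12.46 / 143.87 = 0.08661
n = 0.1731 / 0.08661 = 2.00 ≈ 2 → FeC2O4·2H2O

FeC2O4·2H2O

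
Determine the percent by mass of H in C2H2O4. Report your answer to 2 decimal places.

2.24%

Molar mass = 2(12.01) + 2(1.008) + 4(16.00) = 90.036 g/mol
Mass of H per mole = 2 × 1.008 = 2.016 g
% H = 2.016 / 90.036 × 100 = 2.24%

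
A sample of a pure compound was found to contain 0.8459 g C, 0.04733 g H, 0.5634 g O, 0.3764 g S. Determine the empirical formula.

C6H4O3S

n(C) = 0.8459/12.01 = 0.07043, n(H) = 0.04733/1.008 = 0.04695, n(O) = 0.5634/16.00 = 0.03521, n(S) = 0.3764/32.07 = 0.01174
Ratios (÷ 0.01174): C 6.001, H 4.001, O 3.000, S 1.000
Ratio ≈ 6:4:3:1, so the empirical formula is C6H4O3S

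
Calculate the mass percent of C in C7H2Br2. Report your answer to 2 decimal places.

Molar mass = 7(12.01) + 2(1.008) + 2(79.90) = 245.886 g/mol
Mass of C per mole = 7 × 12.01 = 84.070 g
% C = 84.070 / 245.886 × 100 = 34.19%

34.19%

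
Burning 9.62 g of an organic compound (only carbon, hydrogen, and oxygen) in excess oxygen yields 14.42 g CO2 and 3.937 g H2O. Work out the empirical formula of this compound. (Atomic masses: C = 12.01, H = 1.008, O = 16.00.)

mol C = 14.42 / 44.01 = 0.3277; mass C = 0.3277 × 12.01 = 3.935 g
mol H = 2 × (3.937 / 18.02) = 0.4370; mass H = 0.4370 × 1.008 = 0.4405 g
mass O = 9.62 − (4.376) = 5.244 g → mol O = 0.3278
Ratios (÷ 0.3277): C 1.000, H 1.334, O 1.000
×3: C 3.00, H 4.00, O 3.00 → C3H4O3

C3H4O3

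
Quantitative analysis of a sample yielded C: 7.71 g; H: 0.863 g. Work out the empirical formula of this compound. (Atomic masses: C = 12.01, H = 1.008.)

C3H4

Moles — C: 7.71 / 12.01 = 0.642 mol; H: 0.863 / 1.008 = 0.8562 mol
Smallest is C at 0.642 mol; normalising gives C 1.000, H 1.334
Multiply by 3: C 3.00, H 4.00 → C3H4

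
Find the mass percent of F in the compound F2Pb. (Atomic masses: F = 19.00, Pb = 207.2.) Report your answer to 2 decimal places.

15.50%

Molar mass = 2(19.00) + 1(207.2) = 245.200 g/mol
Mass of F per mole = 2 × 19.00 = 38.000 g
% F = 38.000 / 245.200 × 100 = 15.50%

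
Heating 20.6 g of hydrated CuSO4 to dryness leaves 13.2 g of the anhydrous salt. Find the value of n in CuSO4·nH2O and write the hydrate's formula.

Mass of water lost = 20.6 − 13.2 = 7.4 g → 7.4 / 18.02 = 0.4107 mol H2O
Molar mass of CuSO4 = 159.62 g/mol → mol CuSO4 = 13.2 / 159.62 = 0.0827
n = 0.4107 / 0.0827 = 4.97 ≈ 5 → CuSO4·5H2O

CuSO4·5H2O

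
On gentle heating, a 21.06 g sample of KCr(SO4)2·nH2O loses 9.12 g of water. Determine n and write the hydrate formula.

Mass of anhydrous KCr(SO4)2 = 21.06 − 9.12 = 11.94 g
mol H2O = 9.12 / 18.02 = 0.5061
Molar mass of KCr(SO4)2 = 283.24 g/mol → mol KCr(SO4)2 = 11.94 / 283.24 = 0.04216
n = 0.5061 / 0.04216 = 12.01 ≈ 12 → KCr(SO4)2·12H2O

KCr(SO4)2·12H2O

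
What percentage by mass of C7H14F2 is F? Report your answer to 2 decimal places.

Molar mass = 7(12.01) + 14(1.008) + 2(19.00) = 136.182 g/mol
Mass of F per mole = 2 × 19.00 = 38.000 g
% F = 38.000 / 136.182 × 100 = 27.90%

27.90%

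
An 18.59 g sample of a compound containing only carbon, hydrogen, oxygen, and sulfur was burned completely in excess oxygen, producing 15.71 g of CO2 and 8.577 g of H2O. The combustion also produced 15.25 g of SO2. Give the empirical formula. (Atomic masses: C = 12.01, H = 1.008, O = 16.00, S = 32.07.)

C3H8O3S2

mol C = 15.71 / 44.01 = 0.3570; mass C = 0.3570 × 12.01 = 4.287 g
mol H = 2 × (8.577 / 18.02) = 0.9519; mass H = 0.9519 × 1.008 = 0.9596 g
mol S = 15.25 / 64.07 = 0.2380; mass S = 7.633 g
mass O = 18.59 − (12.88) = 5.710 g → mol O = 0.3569
Divide by the smallest (0.238 mol S): C 1.500, H 3.999, O 1.499, S 1.000
×2: C 3.00, H 8.00, O 3.00, S 2.00 → C3H8O3S2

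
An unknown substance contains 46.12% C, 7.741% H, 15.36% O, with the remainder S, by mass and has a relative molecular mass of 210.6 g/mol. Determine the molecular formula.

C8H16O2S2

Assume 100 g: 46.12 g C, 7.741 g H, 15.36 g O, 30.779 g S.
C: 46.12 g ÷ 12.01 g/mol = 3.84 mol
H: 7.741 g ÷ 1.008 g/mol = 7.68 mol
O: 15.36 g ÷ 16.00 g/mol = 0.96 mol
S: 30.779 g ÷ 32.07 g/mol = 0.9597 mol
Smallest is S at 0.9597 mol; normalising gives C 4.001, H 8.002, O 1.000, S 1.000
≈ 4:8:1:1 → C4H8OS
Empirical-formula mass = 104.17 g/mol
n = 210.6 / 104.17 = 2.02 ≈ 2
Molecular formula = (C4H8OS)×2 = C8H16O2S2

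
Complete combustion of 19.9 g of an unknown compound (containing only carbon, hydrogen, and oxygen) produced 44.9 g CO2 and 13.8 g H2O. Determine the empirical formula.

mol C = 44.9 / 44.01 = 1.020; mass C = 1.020 × 12.01 = 12.25 g
mol H = 2 × (13.8 / 18.02) = 1.532; mass H = 1.532 × 1.008 = 1.544 g
mass O = 19.9 − (13.80) = 6.103 g → mol O = 0.3815
Smallest is O at 0.3815 mol; normalising gives C 2.675, H 4.015, O 1.000
×3: C 8.02, H 12.05, O 3.00 → C8H12O3

C8H12O3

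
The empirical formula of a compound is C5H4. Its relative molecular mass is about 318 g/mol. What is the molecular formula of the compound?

Empirical-formula mass = 64.08 g/mol
n = 318 / 64.08 = 4.96 ≈ 5
Molecular formula = (C5H4)5 = C25H20

C25H20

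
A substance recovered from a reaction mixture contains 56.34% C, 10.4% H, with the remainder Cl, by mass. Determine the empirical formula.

C5H11Cl

Assume 100 g: 56.34 g C, 10.4 g H, 33.26 g Cl.
Moles — C: 56.34 / 12.01 = 4.691 mol; H: 10.4 / 1.008 = 10.32 mol; Cl: 33.26 / 35.45 = 0.9382 mol
Divide by the smallest (0.9382 mol Cl): C 5.000, H 10.997, Cl 1.000
→ C5H11Cl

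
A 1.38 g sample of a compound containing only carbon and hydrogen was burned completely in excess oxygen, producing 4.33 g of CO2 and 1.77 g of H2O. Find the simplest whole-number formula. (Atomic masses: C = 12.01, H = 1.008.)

mol C = 4.33 / 44.01 = 0.09839; mass C = 0.09839 × 12.01 = 1.182 g
mol H = 2 × (1.77 / 18.02) = 0.1964; mass H = 0.1964 × 1.008 = 0.1980 g
Divide by the smallest (0.09839 mol C): C 1.000, H 1.997
→ CH2

CH2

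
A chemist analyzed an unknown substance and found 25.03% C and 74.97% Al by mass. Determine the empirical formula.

Assume 100 g: 25.03 g C, 74.97 g Al.
n(C) = 25.03/12.01 = 2.084, n(Al) = 74.97/26.98 = 2.779
Divide by the smallest (2.084 mol C): C 1.000, Al 1.333
×3: C 3.00, Al 4.00 → C3Al4

C3Al4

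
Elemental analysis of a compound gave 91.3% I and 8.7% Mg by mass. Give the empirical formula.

Assume 100 g: 91.3 g I, 8.7 g Mg.
Moles — I: 91.3 / 126.90 = 0.7195 mol; Mg: 8.7 / 24.31 = 0.3579 mol
Divide by the smallest (0.3579 mol Mg): I 2.010, Mg 1.000
→ I2Mg

I2Mg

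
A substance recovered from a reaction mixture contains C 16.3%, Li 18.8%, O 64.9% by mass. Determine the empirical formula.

CLi2O3

Assume 100 g: 16.3 g C, 18.8 g Li, 64.9 g O.
n(C) = 16.3/12.01 = 1.357, n(Li) = 18.8/6.94 = 2.709, n(O) = 64.9/16.00 = 4.056
Smallest is C at 1.357 mol; normalising gives C 1.000, Li 1.996, O 2.989
≈ 1:2:3 → CLi2O3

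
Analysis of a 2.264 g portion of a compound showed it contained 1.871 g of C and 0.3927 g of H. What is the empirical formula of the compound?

Moles — C: 1.871 / 12.01 = 0.1558 mol; H: 0.3927 / 1.008 = 0.3896 mol
Ratios (÷ 0.1558): C 1.000, H 2.501
Multiply by 2: C 2.00, H 5.00 → C2H5

C2H5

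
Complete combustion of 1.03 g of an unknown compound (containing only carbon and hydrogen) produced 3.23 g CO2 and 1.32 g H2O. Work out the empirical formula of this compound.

mol C = 3.23 / 44.01 = 0.07339; mass C = 0.07339 × 12.01 = 0.8814 g
mol H = 2 × (1.32 / 18.02) = 0.1465; mass H = 0.1465 × 1.008 = 0.1477 g
Ratios (÷ 0.07339): C 1.000, H 1.996
→ CH2

CH2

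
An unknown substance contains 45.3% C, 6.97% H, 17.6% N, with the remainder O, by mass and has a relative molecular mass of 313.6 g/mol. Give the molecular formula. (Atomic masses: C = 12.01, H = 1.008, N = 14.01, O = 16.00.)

C12H22N4O6

Assume 100 g: 45.3 g C, 6.97 g H, 17.6 g N, 30.13 g O.
n(C) = 45.3/12.01 = 3.772, n(H) = 6.97/1.008 = 6.915, n(N) = 17.6/14.01 = 1.256, n(O) = 30.13/16.00 = 1.883
Smallest is N at 1.256 mol; normalising gives C 3.002, H 5.504, N 1.000, O 1.499
Multiply by 2: C 6.00, H 11.01, N 2.00, O 3.00 → C6H11N2O3
Empirical-formula mass = 159.17 g/mol
n = 313.6 / 159.17 = 1.97 ≈ 2
Molecular formula = (C6H11N2O3)×2 = C12H22N4O6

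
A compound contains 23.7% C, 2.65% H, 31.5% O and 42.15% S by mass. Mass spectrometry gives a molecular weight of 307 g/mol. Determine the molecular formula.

Assume 100 g: 23.7 g C, 2.65 g H, 31.5 g O, 42.15 g S.
Moles — C: 23.7 / 12.01 = 1.973 mol; H: 2.65 / 1.008 = 2.629 mol; O: 31.5 / 16.00 = 1.969 mol; S: 42.15 / 32.07 = 1.314 mol
Smallest is S at 1.314 mol; normalising gives C 1.501, H 2.000, O 1.498, S 1.000
Multiply by 2: C 3.00, H 4.00, O 3.00, S 2.00 → C3H4O3S2
Empirical-formula mass = 152.20 g/mol
n = 307 / 152.20 = 2.02 ≈ 2
Molecular formula = (C3H4O3S2)×2 = C6H8O6S4

C6H8O6S4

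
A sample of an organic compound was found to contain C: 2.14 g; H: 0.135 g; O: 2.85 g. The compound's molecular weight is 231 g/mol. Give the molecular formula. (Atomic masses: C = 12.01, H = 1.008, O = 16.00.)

C8H6O8

Moles — C: 2.14 / 12.01 = 0.1782 mol; H: 0.135 / 1.008 = 0.1339 mol; O: 2.85 / 16.00 = 0.1781 mol
Ratios (÷ 0.1339): C 1.330, H 1.000, O 1.330
Scaling by 3: C 3.99, H 3.00, O 3.99 → C4H3O4
Empirical-formula mass = 115.06 g/mol
n = 231 / 115.06 = 2.01 ≈ 2
Molecular formula = (C4H3O4)×2 = C8H6O8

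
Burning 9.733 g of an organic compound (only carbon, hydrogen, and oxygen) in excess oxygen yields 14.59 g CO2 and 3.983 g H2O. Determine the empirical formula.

C3H4O3

mol C = 14.59 / 44.01 = 0.3315; mass C = 0.3315 × 12.01 = 3.982 g
mol H = 2 × (3.983 / 18.02) = 0.4421; mass H = 0.4421 × 1.008 = 0.4456 g
mass O = 9.733 − (4.427) = 5.306 g → mol O = 0.3316
Ratios (÷ 0.3315): C 1.000, H 1.333, O 1.000
Multiply by 3: C 3.00, H 4.00, O 3.00 → C3H4O3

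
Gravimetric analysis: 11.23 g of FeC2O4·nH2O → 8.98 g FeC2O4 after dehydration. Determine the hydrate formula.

Mass of water lost = 11.23 − 8.98 = 2.25 g → 2.25 / 18.02 = 0.1249 mol H2O
Molar mass of FeC2O4 = 143.87 g/mol → mol FeC2O4 = 8.98 / 143.87 = 0.06242
n = 0.1249 / 0.06242 = 2.00 ≈ 2 → FeC2O4·2H2O

FeC2O4·2H2O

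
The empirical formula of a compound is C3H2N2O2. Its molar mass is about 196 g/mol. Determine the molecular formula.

Empirical-formula mass = 98.07 g/mol
n = 196 / 98.07 = 2.00 ≈ 2
Molecular formula = (C3H2N2O2)2 = C6H4N4O4

C6H4N4O4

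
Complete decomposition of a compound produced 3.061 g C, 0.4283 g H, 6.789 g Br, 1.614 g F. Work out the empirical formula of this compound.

Moles — C: 3.061 / 12.01 = 0.2549 mol; H: 0.4283 / 1.008 = 0.4249 mol; Br: 6.789 / 79.90 = 0.08497 mol; F: 1.614 / 19.00 = 0.08495 mol
Divide by the smallest (0.08495 mol F): C 3.000, H 5.002, Br 1.000, F 1.000
→ C3H5BrF

C3H5BrF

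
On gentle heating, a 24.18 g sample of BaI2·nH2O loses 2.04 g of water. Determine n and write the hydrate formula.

BaI2·2H2O

Mass of anhydrous BaI2 = 24.18 − 2.04 = 22.14 g
mol H2O = 2.04 / 18.02 = 0.1132
Molar mass of BaI2 = 391.13 g/mol → mol BaI2 = 22.14 / 391.13 = 0.05661
n = 0.1132 / 0.05661 = 2.00 ≈ 2 → BaI2·2H2O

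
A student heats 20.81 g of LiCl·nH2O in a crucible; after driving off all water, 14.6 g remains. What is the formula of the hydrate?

LiCl·H2O

Mass of water lost = 20.81 − 14.6 = 6.21 g → 6.21 / 18.02 = 0.3446 mol H2O
Molar mass of LiCl = 42.39 g/mol → mol LiCl = 14.6 / 42.39 = 0.3444
n = 0.3446 / 0.3444 = 1.00 ≈ 1 → LiCl·H2O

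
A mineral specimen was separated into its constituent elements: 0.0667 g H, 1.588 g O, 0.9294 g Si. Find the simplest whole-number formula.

H2O3Si

H: 0.0667 g ÷ 1.008 g/mol = 0.06617 mol
O: 1.588 g ÷ 16.00 g/mol = 0.09925 mol
Si: 0.9294 g ÷ 28.09 g/mol = 0.03309 mol
Smallest is Si at 0.03309 mol; normalising gives H 2.000, O 3.000, Si 1.000
Ratio ≈ 2:3:1, so the empirical formula is H2O3Si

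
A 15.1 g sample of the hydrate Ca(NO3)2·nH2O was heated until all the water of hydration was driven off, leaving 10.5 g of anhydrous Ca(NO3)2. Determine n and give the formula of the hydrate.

Mass of water lost = 15.1 − 10.5 = 4.6 g → 4.6 / 18.02 = 0.2553 mol H2O
Molar mass of Ca(NO3)2 = 164.10 g/mol → mol Ca(NO3)2 = 10.5 / 164.10 = 0.06399
n = 0.2553 / 0.06399 = 3.99 ≈ 4 → Ca(NO3)2·4H2O

Ca(NO3)2·4H2O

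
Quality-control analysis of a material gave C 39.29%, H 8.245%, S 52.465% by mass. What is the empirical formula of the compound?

C2H5S

Assume 100 g: 39.29 g C, 8.245 g H, 52.465 g S.
n(C) = 39.29/12.01 = 3.271, n(H) = 8.245/1.008 = 8.18, n(S) = 52.465/32.07 = 1.636
Ratios (÷ 1.636): C 2.000, H 5.000, S 1.000
≈ 2:5:1 → C2H5S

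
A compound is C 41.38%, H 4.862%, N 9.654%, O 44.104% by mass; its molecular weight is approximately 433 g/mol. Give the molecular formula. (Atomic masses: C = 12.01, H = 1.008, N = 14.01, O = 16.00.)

Assume 100 g: 41.38 g C, 4.862 g H, 9.654 g N, 44.104 g O.
C: 41.38 g ÷ 12.01 g/mol = 3.445 mol
H: 4.862 g ÷ 1.008 g/mol = 4.823 mol
N: 9.654 g ÷ 14.01 g/mol = 0.6891 mol
O: 44.104 g ÷ 16.00 g/mol = 2.756 mol
Smallest is N at 0.6891 mol; normalising gives C 5.000, H 7.000, N 1.000, O 4.000
≈ 5:7:1:4 → C5H7NO4
Empirical-formula mass = 145.12 g/mol
n = 433 / 145.12 = 2.98 ≈ 3
Molecular formula = (C5H7NO4)×3 = C15H21N3O12

C15H21N3O12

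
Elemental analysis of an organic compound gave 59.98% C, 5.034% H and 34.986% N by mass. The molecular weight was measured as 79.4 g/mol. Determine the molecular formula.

C4H4N2

Assume 100 g: 59.98 g C, 5.034 g H, 34.986 g N.
Moles — C: 59.98 / 12.01 = 4.994 mol; H: 5.034 / 1.008 = 4.994 mol; N: 34.986 / 14.01 = 2.497 mol
Divide by the smallest (2.497 mol N): C 2.000, H 2.000, N 1.000
→ C2H2N
Empirical-formula mass = 40.05 g/mol
n = 79.4 / 40.05 = 1.98 ≈ 2
Molecular formula = (C2H2N)×2 = C4H4N2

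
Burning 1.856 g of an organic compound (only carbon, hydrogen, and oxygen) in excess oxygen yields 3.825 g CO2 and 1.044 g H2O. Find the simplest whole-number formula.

mol C = 3.825 / 44.01 = 0.08691; mass C = 0.08691 × 12.01 = 1.044 g
mol H = 2 × (1.044 / 18.02) = 0.1159; mass H = 0.1159 × 1.008 = 0.1168 g
mass O = 1.856 − (1.161) = 0.6954 g → mol O = 0.04346
Smallest is O at 0.04346 mol; normalising gives C 2.000, H 2.666, O 1.000
×3: C 6.00, H 8.00, O 3.00 → C6H8O3

C6H8O3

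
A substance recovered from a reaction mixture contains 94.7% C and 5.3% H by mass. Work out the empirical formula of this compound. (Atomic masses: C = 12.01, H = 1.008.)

C3H2

Assume 100 g: 94.7 g C, 5.3 g H.
Moles — C: 94.7 / 12.01 = 7.885 mol; H: 5.3 / 1.008 = 5.258 mol
Divide by the smallest (5.258 mol H): C 1.500, H 1.000
×2: C 3.00, H 2.00 → C3H2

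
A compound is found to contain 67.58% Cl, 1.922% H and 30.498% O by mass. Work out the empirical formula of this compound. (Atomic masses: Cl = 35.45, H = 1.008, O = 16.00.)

Assume 100 g: 67.58 g Cl, 1.922 g H, 30.498 g O.
Cl: 67.58 g ÷ 35.45 g/mol = 1.906 mol
H: 1.922 g ÷ 1.008 g/mol = 1.907 mol
O: 30.498 g ÷ 16.00 g/mol = 1.906 mol
Ratios (÷ 1.906): Cl 1.000, H 1.000, O 1.000
Ratio ≈ 1:1:1, so the empirical formula is ClHO

ClHO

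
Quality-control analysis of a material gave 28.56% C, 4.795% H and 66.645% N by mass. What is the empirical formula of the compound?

CH2N2

Assume 100 g: 28.56 g C, 4.795 g H, 66.645 g N.
Moles — C: 28.56 / 12.01 = 2.378 mol; H: 4.795 / 1.008 = 4.757 mol; N: 66.645 / 14.01 = 4.757 mol
Ratios (÷ 2.378): C 1.000, H 2.000, N 2.000
→ CH2N2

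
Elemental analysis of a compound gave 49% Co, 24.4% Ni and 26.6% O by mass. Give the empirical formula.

Assume 100 g: 49 g Co, 24.4 g Ni, 26.6 g O.
Co: 49 g ÷ 58.93 g/mol = 0.8315 mol
Ni: 24.4 g ÷ 58.69 g/mol = 0.4157 mol
O: 26.6 g ÷ 16.00 g/mol = 1.663 mol
Smallest is Ni at 0.4157 mol; normalising gives Co 2.000, Ni 1.000, O 3.999
Ratio ≈ 2:1:4, so the empirical formula is Co2NiO4

Co2NiO4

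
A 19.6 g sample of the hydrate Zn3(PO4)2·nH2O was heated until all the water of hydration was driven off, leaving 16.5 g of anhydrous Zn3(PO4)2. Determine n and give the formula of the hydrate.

Mass of water lost = 19.6 − 16.5 = 3.1 g → 3.1 / 18.02 = 0.172 mol H2O
Molar mass of Zn3(PO4)2 = 386.08 g/mol → mol Zn3(PO4)2 = 16.5 / 386.08 = 0.04274
n = 0.172 / 0.04274 = 4.03 ≈ 4 → Zn3(PO4)2·4H2O

Zn3(PO4)2·4H2O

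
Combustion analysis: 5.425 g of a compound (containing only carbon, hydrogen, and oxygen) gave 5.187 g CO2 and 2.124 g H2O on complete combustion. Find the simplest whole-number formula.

CH2O2

mol C = 5.187 / 44.01 = 0.1179; mass C = 0.1179 × 12.01 = 1.415 g
mol H = 2 × (2.124 / 18.02) = 0.2357; mass H = 0.2357 × 1.008 = 0.2376 g
mass O = 5.425 − (1.653) = 3.772 g → mol O = 0.2357
Divide by the smallest (0.1179 mol C): C 1.000, H 2.000, O 2.000
→ CH2O2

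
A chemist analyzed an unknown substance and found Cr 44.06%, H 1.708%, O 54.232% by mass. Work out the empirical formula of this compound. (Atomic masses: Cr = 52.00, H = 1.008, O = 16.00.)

CrH2O4

Assume 100 g: 44.06 g Cr, 1.708 g H, 54.232 g O.
n(Cr) = 44.06/52.00 = 0.8473, n(H) = 1.708/1.008 = 1.694, n(O) = 54.232/16.00 = 3.389
Ratios (÷ 0.8473): Cr 1.000, H 2.000, O 4.000
→ CrH2O4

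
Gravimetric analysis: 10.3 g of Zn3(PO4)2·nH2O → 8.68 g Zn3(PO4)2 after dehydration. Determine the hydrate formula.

Zn3(PO4)2·4H2O

Mass of water lost = 10.3 − 8.68 = 1.62 g → 1.62 / 18.02 = 0.0899 mol H2O
Molar mass of Zn3(PO4)2 = 386.08 g/mol → mol Zn3(PO4)2 = 8.68 / 386.08 = 0.02248
n = 0.0899 / 0.02248 = 4.00 ≈ 4 → Zn3(PO4)2·4H2O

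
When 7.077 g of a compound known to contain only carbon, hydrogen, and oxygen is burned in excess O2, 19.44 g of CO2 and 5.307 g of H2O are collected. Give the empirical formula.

mol C = 19.44 / 44.01 = 0.4417; mass C = 0.4417 × 12.01 = 5.305 g
mol H = 2 × (5.307 / 18.02) = 0.5890; mass H = 0.5890 × 1.008 = 0.5937 g
mass O = 7.077 − (5.899) = 1.178 g → mol O = 0.07364
Ratios (÷ 0.07364): C 5.998, H 7.999, O 1.000
→ C6H8O

C6H8O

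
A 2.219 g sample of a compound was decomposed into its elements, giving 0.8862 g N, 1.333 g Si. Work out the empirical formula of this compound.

N4Si3

Moles — N: 0.8862 / 14.01 = 0.06325 mol; Si: 1.333 / 28.09 = 0.04745 mol
Smallest is Si at 0.04745 mol; normalising gives N 1.333, Si 1.000
×3: N 4.00, Si 3.00 → N4Si3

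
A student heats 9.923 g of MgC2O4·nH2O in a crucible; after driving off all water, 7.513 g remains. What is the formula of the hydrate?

MgC2O4·2H2O

Mass of water lost = 9.923 − 7.513 = 2.41 g → 2.41 / 18.02 = 0.1337 mol H2O
Molar mass of MgC2O4 = 112.33 g/mol → mol MgC2O4 = 7.513 / 112.33 = 0.06688
n = 0.1337 / 0.06688 = 2.00 ≈ 2 → MgC2O4·2H2O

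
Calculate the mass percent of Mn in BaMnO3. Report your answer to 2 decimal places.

Molar mass = 1(137.33) + 1(54.94) + 3(16.00) = 240.270 g/mol
Mass of Mn per mole = 1 × 54.94 = 54.940 g
% Mn = 54.940 / 240.270 × 100 = 22.87%

22.87%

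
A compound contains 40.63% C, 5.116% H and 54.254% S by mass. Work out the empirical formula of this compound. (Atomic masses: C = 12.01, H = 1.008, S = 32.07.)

C2H3S

Assume 100 g: 40.63 g C, 5.116 g H, 54.254 g S.
C: 40.63 g ÷ 12.01 g/mol = 3.383 mol
H: 5.116 g ÷ 1.008 g/mol = 5.075 mol
S: 54.254 g ÷ 32.07 g/mol = 1.692 mol
Divide by the smallest (1.692 mol S): C 2.000, H 3.000, S 1.000
→ C2H3S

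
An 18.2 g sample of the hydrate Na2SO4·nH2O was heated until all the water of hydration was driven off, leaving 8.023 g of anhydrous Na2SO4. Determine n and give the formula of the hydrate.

Na2SO4·10H2O

Mass of water lost = 18.2 − 8.023 = 10.18 g → 10.18 / 18.02 = 0.5648 mol H2O
Molar mass of Na2SO4 = 142.05 g/mol → mol Na2SO4 = 8.023 / 142.05 = 0.05648
n = 0.5648 / 0.05648 = 10.00 ≈ 10 → Na2SO4·10H2O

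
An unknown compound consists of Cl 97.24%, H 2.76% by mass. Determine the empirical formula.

Assume 100 g: 97.24 g Cl, 2.76 g H.
Moles — Cl: 97.24 / 35.45 = 2.743 mol; H: 2.76 / 1.008 = 2.738 mol
Divide by the smallest (2.738 mol H): Cl 1.002, H 1.000
≈ 1:1 → ClH

ClH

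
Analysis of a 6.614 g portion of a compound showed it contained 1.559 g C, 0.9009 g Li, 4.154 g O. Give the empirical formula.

Moles — C: 1.559 / 12.01 = 0.1298 mol; Li: 0.9009 / 6.94 = 0.1298 mol; O: 4.154 / 16.00 = 0.2596 mol
Ratios (÷ 0.1298): C 1.000, Li 1.000, O 2.000
≈ 1:1:2 → CLiO2

CLiO2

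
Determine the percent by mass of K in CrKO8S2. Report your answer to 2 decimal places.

13.80%

Molar mass = 1(52.00) + 1(39.10) + 8(16.00) + 2(32.07) = 283.240 g/mol
Mass of K per mole = 1 × 39.10 = 39.100 g
% K = 39.100 / 283.240 × 100 = 13.80%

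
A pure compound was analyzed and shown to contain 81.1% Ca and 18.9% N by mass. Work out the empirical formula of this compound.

Ca3N2

Assume 100 g: 81.1 g Ca, 18.9 g N.
Moles — Ca: 81.1 / 40.08 = 2.023 mol; N: 18.9 / 14.01 = 1.349 mol
Ratios (÷ 1.349): Ca 1.500, N 1.000
×2: Ca 3.00, N 2.00 → Ca3N2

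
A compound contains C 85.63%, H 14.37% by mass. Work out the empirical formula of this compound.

CH2

Assume 100 g: 85.63 g C, 14.37 g H.
n(C) = 85.63/12.01 = 7.13, n(H) = 14.37/1.008 = 14.26
Smallest is C at 7.13 mol; normalising gives C 1.000, H 1.999
≈ 1:2 → CH2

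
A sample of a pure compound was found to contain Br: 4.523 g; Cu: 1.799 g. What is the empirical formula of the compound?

Br2Cu

Moles — Br: 4.523 / 79.90 = 0.05661 mol; Cu: 1.799 / 63.55 = 0.02831 mol
Smallest is Cu at 0.02831 mol; normalising gives Br 2.000, Cu 1.000
Ratio ≈ 2:1, so the empirical formula is Br2Cu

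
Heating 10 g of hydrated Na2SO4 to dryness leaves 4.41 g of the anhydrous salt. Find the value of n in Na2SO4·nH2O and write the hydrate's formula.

Mass of water lost = 10 − 4.41 = 5.59 g → 5.59 / 18.02 = 0.3102 mol H2O
Molar mass of Na2SO4 = 142.05 g/mol → mol Na2SO4 = 4.41 / 142.05 = 0.03105
n = 0.3102 / 0.03105 = 9.99 ≈ 10 → Na2SO4·10H2O

Na2SO4·10H2O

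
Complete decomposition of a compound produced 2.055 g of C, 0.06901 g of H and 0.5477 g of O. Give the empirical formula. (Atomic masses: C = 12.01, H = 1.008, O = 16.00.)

C5H2O

Moles — C: 2.055 / 12.01 = 0.1711 mol; H: 0.06901 / 1.008 = 0.06846 mol; O: 0.5477 / 16.00 = 0.03423 mol
Ratios (÷ 0.03423): C 4.999, H 2.000, O 1.000
≈ 5:2:1 → C5H2O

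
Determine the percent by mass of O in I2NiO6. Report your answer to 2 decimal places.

23.50%

Molar mass = 2(126.90) + 1(58.69) + 6(16.00) = 408.490 g/mol
Mass of O per mole = 6 × 16.00 = 96.000 g
% O = 96.000 / 408.490 × 100 = 23.50%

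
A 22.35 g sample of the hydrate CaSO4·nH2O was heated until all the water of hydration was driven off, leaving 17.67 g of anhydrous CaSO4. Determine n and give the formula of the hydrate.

CaSO4·2H2O

Mass of water lost = 22.35 − 17.67 = 4.68 g → 4.68 / 18.02 = 0.2597 mol H2O
Molar mass of CaSO4 = 136.15 g/mol → mol CaSO4 = 17.67 / 136.15 = 0.1298
n = 0.2597 / 0.1298 = 2.00 ≈ 2 → CaSO4·2H2O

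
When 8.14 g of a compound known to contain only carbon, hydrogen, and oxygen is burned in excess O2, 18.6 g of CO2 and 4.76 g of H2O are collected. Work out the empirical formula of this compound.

C8H10O3

mol C = 18.6 / 44.01 = 0.4226; mass C = 0.4226 × 12.01 = 5.076 g
mol H = 2 × (4.76 / 18.02) = 0.5283; mass H = 0.5283 × 1.008 = 0.5325 g
mass O = 8.14 − (5.608) = 2.532 g → mol O = 0.1582
Ratios (÷ 0.1582): C 2.671, H 3.339, O 1.000
Scaling by 3: C 8.01, H 10.02, O 3.00 → C8H10O3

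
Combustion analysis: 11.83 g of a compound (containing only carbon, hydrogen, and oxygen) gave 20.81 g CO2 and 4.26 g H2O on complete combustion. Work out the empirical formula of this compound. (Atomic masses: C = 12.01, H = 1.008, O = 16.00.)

C4H4O3

mol C = 20.81 / 44.01 = 0.4728; mass C = 0.4728 × 12.01 = 5.679 g
mol H = 2 × (4.26 / 18.02) = 0.4728; mass H = 0.4728 × 1.008 = 0.4766 g
mass O = 11.83 − (6.155) = 5.675 g → mol O = 0.3547
Divide by the smallest (0.3547 mol O): C 1.333, H 1.333, O 1.000
×3: C 4.00, H 4.00, O 3.00 → C4H4O3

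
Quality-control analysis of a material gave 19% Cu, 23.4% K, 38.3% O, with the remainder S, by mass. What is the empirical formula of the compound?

Assume 100 g: 19 g Cu, 23.4 g K, 38.3 g O, 19.3 g S.
n(Cu) = 19/63.55 = 0.299, n(K) = 23.4/39.10 = 0.5985, n(O) = 38.3/16.00 = 2.394, n(S) = 19.3/32.07 = 0.6018
Divide by the smallest (0.299 mol Cu): Cu 1.000, K 2.002, O 8.006, S 2.013
Ratio ≈ 1:2:8:2, so the empirical formula is CuK2O8S2

CuK2O8S2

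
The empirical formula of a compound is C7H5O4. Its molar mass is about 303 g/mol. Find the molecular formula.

Empirical-formula mass = 153.11 g/mol
n = 303 / 153.11 = 1.98 ≈ 2
Molecular formula = (C7H5O4)2 = C14H10O8

C14H10O8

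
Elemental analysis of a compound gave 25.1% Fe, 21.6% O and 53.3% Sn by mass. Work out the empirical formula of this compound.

Assume 100 g: 25.1 g Fe, 21.6 g O, 53.3 g Sn.
n(Fe) = 25.1/55.85 = 0.4494, n(O) = 21.6/16.00 = 1.35, n(Sn) = 53.3/118.71 = 0.449
Smallest is Sn at 0.449 mol; normalising gives Fe 1.001, O 3.007, Sn 1.000
→ FeO3Sn

FeO3Sn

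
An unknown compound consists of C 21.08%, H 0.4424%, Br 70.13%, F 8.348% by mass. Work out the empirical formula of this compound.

C4HBr2F

Assume 100 g: 21.08 g C, 0.4424 g H, 70.13 g Br, 8.348 g F.
Moles — C: 21.08 / 12.01 = 1.755 mol; H: 0.4424 / 1.008 = 0.4389 mol; Br: 70.13 / 79.90 = 0.8777 mol; F: 8.348 / 19.00 = 0.4394 mol
Smallest is H at 0.4389 mol; normalising gives C 3.999, H 1.000, Br 2.000, F 1.001
≈ 4:1:2:1 → C4HBr2F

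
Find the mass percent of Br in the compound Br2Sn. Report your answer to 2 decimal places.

57.38%

Molar mass = 2(79.90) + 1(118.71) = 278.510 g/mol
Mass of Br per mole = 2 × 79.90 = 159.800 g
% Br = 159.800 / 278.510 × 100 = 57.38%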